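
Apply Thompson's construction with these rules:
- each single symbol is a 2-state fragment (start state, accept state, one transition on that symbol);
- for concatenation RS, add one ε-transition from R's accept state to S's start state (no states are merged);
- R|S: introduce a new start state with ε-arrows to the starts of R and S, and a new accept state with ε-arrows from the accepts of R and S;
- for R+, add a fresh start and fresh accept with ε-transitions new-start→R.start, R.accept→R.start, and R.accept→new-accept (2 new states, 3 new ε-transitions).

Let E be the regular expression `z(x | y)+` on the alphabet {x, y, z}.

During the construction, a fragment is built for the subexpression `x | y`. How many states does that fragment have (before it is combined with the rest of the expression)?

Fragment for `x | y`:
Each of the 2 symbol leaves contributes a 2-state fragment.
  x | y — 6 states

6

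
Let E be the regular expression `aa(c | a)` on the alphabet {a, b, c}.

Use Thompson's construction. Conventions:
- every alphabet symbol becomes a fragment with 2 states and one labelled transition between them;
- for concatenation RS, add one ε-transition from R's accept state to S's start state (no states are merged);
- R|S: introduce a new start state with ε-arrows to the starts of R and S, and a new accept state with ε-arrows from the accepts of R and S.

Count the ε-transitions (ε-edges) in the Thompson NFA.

6

Building bottom-up:
Each of the 4 symbol leaves contributes 0 ε-transitions.
  c | a = 4 ε-transitions
  aa(c | a) = 6 ε-transitions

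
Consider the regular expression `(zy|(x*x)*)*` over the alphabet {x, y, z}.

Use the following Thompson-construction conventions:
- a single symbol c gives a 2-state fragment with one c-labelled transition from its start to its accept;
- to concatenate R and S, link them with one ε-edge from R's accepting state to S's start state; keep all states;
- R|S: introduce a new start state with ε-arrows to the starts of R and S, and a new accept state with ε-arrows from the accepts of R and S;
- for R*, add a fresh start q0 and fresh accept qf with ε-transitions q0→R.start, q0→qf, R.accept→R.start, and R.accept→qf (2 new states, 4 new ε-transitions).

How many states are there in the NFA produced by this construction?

16

Building bottom-up:
Each of the 4 symbol leaves contributes a 2-state fragment.
  zy = 4 states
  x* = 4 states
  x*x = 6 states
  (x*x)* = 8 states
  zy|(x*x)* = 14 states
  (zy|(x*x)*)* = 16 states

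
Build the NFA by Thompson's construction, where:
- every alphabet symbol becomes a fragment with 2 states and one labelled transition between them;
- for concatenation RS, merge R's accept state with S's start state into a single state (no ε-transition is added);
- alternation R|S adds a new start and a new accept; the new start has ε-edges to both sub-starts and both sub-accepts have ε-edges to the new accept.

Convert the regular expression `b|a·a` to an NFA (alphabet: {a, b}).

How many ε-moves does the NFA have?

Per subexpression:
Each of the 3 symbol leaves contributes 0 ε-transitions.
  a·a → 0 ε-transitions
  b|a·a → 4 ε-transitions

4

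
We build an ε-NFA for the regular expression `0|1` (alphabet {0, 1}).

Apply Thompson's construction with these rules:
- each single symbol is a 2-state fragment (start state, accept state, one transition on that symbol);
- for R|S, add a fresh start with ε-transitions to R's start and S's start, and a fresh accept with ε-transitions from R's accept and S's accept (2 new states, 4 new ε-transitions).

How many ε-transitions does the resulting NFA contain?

Recursing over subexpressions:
Each of the 2 symbol leaves contributes 0 ε-transitions.
  0|1 = 4 ε-transitions

4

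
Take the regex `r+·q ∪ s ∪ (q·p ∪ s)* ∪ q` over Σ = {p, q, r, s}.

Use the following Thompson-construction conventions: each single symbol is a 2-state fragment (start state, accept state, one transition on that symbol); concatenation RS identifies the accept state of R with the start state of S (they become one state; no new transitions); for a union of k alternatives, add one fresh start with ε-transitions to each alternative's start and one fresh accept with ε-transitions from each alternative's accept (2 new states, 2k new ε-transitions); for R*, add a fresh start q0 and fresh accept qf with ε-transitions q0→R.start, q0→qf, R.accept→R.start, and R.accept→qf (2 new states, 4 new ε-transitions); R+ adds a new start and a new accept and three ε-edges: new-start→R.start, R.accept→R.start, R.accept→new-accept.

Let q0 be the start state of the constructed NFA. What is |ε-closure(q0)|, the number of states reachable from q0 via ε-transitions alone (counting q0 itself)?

11

Compute the ε-closure size of each fragment's start state recursively; a symbol fragment's start has no outgoing ε-edge, so its closure is just itself (size 1).
  r+ : new start ε-reaches only the body's start; the new accept needs a symbol first: |closure| = 1 + 1 = 2
  r+·q : same as the first factor's closure: |closure| = 2
  q·p : same as the first factor's closure: |closure| = 1
  q·p ∪ s : new start ε-reaches every alternative's start; none of them accept ε, so the new accept is not reached: |closure| = 1 + 1 + 1 = 3
  (q·p ∪ s)* : the star's fresh start ε-reaches both the body's start and the fresh accept: |closure| = 2 + 3 = 5
  r+·q ∪ s ∪ (q·p ∪ s)* ∪ q : new start ε-reaches every alternative's start; at least one alternative accepts ε, so the union's new accept is reached too: |closure| = 1 + 2 + 1 + 5 + 1 + 1 = 11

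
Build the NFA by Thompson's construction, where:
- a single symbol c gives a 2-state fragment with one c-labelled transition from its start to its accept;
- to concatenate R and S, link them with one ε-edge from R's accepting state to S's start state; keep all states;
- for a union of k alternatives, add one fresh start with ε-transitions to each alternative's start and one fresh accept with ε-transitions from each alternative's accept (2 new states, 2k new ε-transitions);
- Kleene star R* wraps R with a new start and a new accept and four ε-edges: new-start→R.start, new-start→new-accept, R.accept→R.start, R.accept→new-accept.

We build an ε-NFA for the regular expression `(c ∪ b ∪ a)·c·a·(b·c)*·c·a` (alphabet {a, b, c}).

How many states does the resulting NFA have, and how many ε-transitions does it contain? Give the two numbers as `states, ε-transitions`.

22, 16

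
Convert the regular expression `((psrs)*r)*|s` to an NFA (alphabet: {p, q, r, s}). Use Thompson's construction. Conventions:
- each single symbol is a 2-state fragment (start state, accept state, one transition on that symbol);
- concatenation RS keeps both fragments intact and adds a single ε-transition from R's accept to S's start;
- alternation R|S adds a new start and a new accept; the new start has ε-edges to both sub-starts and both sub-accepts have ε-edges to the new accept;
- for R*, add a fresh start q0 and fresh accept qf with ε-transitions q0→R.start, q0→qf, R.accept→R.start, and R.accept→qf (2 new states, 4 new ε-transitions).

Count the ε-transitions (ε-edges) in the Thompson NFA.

Bottom-up over the parse tree:
Each of the 6 symbol leaves contributes 0 ε-transitions.
  psrs : 3 ε-transitions
  (psrs)* : 7 ε-transitions
  (psrs)*r : 8 ε-transitions
  ((psrs)*r)* : 12 ε-transitions
  ((psrs)*r)*|s : 16 ε-transitions

16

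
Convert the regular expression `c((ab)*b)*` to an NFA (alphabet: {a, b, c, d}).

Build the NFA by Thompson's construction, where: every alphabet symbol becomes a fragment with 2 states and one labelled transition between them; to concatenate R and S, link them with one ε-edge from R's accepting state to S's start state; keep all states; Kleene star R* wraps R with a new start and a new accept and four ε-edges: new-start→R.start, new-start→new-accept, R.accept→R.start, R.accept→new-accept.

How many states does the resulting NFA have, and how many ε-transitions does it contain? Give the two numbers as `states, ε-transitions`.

12, 11

Per subexpression:
Each of the 4 symbol leaves contributes 2 states and 0 ε-transitions.
  ab = 4 states, 1 ε-transition
  (ab)* = 6 states, 5 ε-transitions
  (ab)*b = 8 states, 6 ε-transitions
  ((ab)*b)* = 10 states, 10 ε-transitions
  c((ab)*b)* = 12 states, 11 ε-transitions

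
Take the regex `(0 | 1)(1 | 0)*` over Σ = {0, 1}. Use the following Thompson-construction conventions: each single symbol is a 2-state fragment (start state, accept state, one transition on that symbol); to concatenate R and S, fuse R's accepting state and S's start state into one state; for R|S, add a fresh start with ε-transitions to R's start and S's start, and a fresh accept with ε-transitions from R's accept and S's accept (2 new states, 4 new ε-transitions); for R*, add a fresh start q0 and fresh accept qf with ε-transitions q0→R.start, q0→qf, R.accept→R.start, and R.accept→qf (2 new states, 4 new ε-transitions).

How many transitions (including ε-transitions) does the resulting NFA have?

16

Per subexpression:
Each of the 4 symbol leaves contributes 1 transition (1 symbol, 0 ε).
  0 | 1 : 6 transitions (2 symbol, 4 ε)
  1 | 0 : 6 transitions (2 symbol, 4 ε)
  (1 | 0)* : 10 transitions (2 symbol, 8 ε)
  (0 | 1)(1 | 0)* : 16 transitions (4 symbol, 12 ε)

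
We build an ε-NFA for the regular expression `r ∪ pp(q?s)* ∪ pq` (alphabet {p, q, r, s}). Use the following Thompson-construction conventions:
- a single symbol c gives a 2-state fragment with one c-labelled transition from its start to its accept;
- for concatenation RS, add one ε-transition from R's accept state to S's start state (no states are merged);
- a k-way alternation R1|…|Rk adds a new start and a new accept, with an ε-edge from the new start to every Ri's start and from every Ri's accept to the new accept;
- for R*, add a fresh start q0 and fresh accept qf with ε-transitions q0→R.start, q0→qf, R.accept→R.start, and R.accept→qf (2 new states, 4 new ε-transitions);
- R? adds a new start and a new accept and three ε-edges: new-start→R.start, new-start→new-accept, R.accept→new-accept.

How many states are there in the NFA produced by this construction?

20

By structural recursion:
Each of the 7 symbol leaves contributes a 2-state fragment.
  q? — 4 states
  q?s — 6 states
  (q?s)* — 8 states
  pp(q?s)* — 12 states
  pq — 4 states
  r ∪ pp(q?s)* ∪ pq — 20 states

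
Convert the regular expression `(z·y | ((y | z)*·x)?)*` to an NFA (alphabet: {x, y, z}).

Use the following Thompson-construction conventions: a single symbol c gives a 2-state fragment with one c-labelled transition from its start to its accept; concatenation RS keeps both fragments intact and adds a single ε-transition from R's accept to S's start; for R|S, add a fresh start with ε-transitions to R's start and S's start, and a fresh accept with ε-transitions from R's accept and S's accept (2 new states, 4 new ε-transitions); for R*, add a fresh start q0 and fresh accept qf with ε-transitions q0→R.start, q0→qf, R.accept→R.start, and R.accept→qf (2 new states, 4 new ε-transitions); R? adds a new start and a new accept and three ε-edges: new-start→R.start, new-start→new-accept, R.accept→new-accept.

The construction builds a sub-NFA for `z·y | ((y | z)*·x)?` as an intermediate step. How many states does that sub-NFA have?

18

Fragment for `z·y | ((y | z)*·x)?`:
Each of the 5 symbol leaves contributes a 2-state fragment.
  z·y — 4 states
  y | z — 6 states
  (y | z)* — 8 states
  (y | z)*·x — 10 states
  ((y | z)*·x)? — 12 states
  z·y | ((y | z)*·x)? — 18 states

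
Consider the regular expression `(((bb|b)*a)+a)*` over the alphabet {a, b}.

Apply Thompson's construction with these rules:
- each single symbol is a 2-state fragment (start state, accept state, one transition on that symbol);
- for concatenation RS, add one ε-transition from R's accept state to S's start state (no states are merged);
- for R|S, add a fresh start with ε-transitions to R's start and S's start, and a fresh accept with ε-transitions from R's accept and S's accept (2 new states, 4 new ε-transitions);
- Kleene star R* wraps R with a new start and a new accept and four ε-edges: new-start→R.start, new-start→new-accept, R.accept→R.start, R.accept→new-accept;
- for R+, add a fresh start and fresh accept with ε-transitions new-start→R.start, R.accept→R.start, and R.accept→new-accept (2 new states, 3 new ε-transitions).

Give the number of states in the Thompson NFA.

18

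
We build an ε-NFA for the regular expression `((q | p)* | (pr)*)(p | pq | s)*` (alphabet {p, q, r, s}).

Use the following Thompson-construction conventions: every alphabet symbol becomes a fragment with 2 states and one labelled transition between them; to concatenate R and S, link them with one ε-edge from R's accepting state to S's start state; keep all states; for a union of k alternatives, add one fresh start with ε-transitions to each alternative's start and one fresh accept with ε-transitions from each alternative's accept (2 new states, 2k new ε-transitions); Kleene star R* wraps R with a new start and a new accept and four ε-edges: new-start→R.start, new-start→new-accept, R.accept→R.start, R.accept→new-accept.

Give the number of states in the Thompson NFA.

Recursing over subexpressions:
Each of the 8 symbol leaves contributes a 2-state fragment.
  q | p → 6 states
  (q | p)* → 8 states
  pr → 4 states
  (pr)* → 6 states
  (q | p)* | (pr)* → 16 states
  pq → 4 states
  p | pq | s → 10 states
  (p | pq | s)* → 12 states
  ((q | p)* | (pr)*)(p | pq | s)* → 28 states

28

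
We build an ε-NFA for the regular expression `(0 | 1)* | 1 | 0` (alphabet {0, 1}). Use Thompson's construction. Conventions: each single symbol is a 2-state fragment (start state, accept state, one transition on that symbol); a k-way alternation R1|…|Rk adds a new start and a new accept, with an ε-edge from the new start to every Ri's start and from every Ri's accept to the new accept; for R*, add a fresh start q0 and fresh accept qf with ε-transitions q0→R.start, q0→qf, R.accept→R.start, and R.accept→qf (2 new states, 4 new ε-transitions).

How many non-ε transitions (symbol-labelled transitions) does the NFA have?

4

Recursing over subexpressions:
Each of the 4 symbol leaves contributes exactly 1 symbol transition.
  0 | 1 : 2 symbol transitions
  (0 | 1)* : 2 symbol transitions
  (0 | 1)* | 1 | 0 : 4 symbol transitions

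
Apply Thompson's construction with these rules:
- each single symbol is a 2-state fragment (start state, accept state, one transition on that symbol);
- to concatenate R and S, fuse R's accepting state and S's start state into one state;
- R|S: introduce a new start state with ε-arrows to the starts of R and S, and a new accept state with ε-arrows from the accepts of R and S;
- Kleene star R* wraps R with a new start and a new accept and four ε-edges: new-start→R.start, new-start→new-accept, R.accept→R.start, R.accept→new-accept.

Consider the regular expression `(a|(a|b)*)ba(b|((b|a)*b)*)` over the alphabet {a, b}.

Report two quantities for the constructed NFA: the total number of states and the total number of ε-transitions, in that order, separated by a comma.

28, 28

Recursing over subexpressions:
Each of the 9 symbol leaves contributes 2 states and 0 ε-transitions.
  a|b : 6 states, 4 ε-transitions
  (a|b)* : 8 states, 8 ε-transitions
  a|(a|b)* : 12 states, 12 ε-transitions
  b|a : 6 states, 4 ε-transitions
  (b|a)* : 8 states, 8 ε-transitions
  (b|a)*b : 9 states, 8 ε-transitions
  ((b|a)*b)* : 11 states, 12 ε-transitions
  b|((b|a)*b)* : 15 states, 16 ε-transitions
  (a|(a|b)*)ba(b|((b|a)*b)*) : 28 states, 28 ε-transitions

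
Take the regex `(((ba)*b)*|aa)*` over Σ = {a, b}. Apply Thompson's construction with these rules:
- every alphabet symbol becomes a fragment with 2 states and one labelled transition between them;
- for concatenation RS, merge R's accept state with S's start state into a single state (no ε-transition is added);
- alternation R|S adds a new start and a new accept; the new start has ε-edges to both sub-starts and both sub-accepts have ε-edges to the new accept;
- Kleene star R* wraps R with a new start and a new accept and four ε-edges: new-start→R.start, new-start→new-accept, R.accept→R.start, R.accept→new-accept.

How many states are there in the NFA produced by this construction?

15

Per subexpression:
Each of the 5 symbol leaves contributes a 2-state fragment.
  ba : 3 states
  (ba)* : 5 states
  (ba)*b : 6 states
  ((ba)*b)* : 8 states
  aa : 3 states
  ((ba)*b)*|aa : 13 states
  (((ba)*b)*|aa)* : 15 states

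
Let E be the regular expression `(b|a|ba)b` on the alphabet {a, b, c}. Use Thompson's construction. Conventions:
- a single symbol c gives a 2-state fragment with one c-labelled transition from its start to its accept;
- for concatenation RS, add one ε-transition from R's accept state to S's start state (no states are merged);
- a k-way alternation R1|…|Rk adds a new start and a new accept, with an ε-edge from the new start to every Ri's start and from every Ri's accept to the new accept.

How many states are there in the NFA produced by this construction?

By structural recursion:
Each of the 5 symbol leaves contributes a 2-state fragment.
  ba → 4 states
  b|a|ba → 10 states
  (b|a|ba)b → 12 states

12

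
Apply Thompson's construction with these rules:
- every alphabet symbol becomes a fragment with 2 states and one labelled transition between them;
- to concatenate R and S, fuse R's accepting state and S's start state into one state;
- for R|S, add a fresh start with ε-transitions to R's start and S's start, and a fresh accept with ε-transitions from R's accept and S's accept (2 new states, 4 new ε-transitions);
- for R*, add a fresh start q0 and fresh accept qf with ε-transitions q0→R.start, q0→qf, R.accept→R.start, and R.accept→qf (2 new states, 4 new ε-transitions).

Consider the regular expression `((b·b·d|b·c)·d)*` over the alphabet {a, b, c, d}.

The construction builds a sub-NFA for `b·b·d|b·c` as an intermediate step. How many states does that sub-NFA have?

Fragment for `b·b·d|b·c`:
Each of the 5 symbol leaves contributes a 2-state fragment.
  b·b·d — 4 states
  b·c — 3 states
  b·b·d|b·c — 9 states

9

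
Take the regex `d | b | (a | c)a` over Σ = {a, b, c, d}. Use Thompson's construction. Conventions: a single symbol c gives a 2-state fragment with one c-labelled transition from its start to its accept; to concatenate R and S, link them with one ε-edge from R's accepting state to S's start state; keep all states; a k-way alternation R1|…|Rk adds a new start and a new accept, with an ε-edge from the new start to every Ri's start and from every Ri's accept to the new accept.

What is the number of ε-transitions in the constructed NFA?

11

Building bottom-up:
Each of the 5 symbol leaves contributes 0 ε-transitions.
  a | c = 4 ε-transitions
  (a | c)a = 5 ε-transitions
  d | b | (a | c)a = 11 ε-transitions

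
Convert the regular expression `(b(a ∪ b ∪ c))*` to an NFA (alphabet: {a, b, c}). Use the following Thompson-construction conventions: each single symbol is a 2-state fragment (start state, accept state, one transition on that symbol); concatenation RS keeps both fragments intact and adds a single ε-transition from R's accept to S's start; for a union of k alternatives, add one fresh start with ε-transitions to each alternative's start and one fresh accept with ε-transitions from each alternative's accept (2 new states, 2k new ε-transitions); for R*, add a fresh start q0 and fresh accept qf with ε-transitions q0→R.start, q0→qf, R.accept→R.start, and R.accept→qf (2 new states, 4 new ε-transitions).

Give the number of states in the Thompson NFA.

12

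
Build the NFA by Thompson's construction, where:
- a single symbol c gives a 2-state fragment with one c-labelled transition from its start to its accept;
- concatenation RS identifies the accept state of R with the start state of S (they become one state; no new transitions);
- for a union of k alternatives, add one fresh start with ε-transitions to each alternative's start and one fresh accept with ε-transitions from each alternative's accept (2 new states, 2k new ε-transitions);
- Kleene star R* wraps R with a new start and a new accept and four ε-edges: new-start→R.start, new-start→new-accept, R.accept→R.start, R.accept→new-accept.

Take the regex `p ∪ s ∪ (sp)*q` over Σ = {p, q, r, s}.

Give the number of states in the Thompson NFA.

12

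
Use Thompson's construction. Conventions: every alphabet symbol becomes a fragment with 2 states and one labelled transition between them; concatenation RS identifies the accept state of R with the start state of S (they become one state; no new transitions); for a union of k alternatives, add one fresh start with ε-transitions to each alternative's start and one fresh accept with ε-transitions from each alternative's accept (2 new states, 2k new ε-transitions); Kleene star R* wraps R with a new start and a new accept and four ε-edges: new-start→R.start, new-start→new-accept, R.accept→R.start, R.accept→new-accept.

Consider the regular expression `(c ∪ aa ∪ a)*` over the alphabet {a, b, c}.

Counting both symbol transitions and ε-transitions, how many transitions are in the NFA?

Building bottom-up:
Each of the 4 symbol leaves contributes 1 transition (1 symbol, 0 ε).
  aa — 2 transitions (2 symbol, 0 ε)
  c ∪ aa ∪ a — 10 transitions (4 symbol, 6 ε)
  (c ∪ aa ∪ a)* — 14 transitions (4 symbol, 10 ε)

14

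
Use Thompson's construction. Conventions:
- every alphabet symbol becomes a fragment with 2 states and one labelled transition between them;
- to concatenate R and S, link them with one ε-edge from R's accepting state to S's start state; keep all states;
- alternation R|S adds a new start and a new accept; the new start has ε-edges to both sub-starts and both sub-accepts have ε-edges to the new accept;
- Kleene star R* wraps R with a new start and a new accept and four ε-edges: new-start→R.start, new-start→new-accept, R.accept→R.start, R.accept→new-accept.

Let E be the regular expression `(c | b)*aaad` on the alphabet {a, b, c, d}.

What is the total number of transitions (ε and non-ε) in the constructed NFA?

By structural recursion:
Each of the 6 symbol leaves contributes 1 transition (1 symbol, 0 ε).
  c | b = 6 transitions (2 symbol, 4 ε)
  (c | b)* = 10 transitions (2 symbol, 8 ε)
  (c | b)*aaad = 18 transitions (6 symbol, 12 ε)

18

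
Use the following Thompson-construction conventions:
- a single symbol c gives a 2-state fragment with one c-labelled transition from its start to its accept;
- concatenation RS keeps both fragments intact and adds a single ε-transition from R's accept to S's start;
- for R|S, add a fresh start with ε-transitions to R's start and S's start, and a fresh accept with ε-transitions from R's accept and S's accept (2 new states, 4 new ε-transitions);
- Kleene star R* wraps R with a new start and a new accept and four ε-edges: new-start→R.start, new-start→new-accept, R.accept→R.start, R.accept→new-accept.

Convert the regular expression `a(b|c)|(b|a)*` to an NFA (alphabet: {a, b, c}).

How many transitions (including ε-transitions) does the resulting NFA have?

22

Recursing over subexpressions:
Each of the 5 symbol leaves contributes 1 transition (1 symbol, 0 ε).
  b|c : 6 transitions (2 symbol, 4 ε)
  a(b|c) : 8 transitions (3 symbol, 5 ε)
  b|a : 6 transitions (2 symbol, 4 ε)
  (b|a)* : 10 transitions (2 symbol, 8 ε)
  a(b|c)|(b|a)* : 22 transitions (5 symbol, 17 ε)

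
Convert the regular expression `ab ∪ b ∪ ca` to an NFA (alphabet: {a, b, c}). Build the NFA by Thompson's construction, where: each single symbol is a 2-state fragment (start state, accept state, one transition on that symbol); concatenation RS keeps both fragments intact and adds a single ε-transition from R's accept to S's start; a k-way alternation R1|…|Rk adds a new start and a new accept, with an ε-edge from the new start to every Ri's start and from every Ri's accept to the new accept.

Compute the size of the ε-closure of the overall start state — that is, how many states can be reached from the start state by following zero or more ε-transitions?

4

Compute the ε-closure size of each fragment's start state recursively; a symbol fragment's start has no outgoing ε-edge, so its closure is just itself (size 1).
  ab — C equals the left operand's closure size = 1 (its accept is not ε-reachable, so the closure stops there)
  ca — same as the first factor's closure: C = 1
  ab ∪ b ∪ ca — new start ε-reaches every alternative's start; none of them accept ε, so the new accept is not reached: C = 1 + 1 + 1 + 1 = 4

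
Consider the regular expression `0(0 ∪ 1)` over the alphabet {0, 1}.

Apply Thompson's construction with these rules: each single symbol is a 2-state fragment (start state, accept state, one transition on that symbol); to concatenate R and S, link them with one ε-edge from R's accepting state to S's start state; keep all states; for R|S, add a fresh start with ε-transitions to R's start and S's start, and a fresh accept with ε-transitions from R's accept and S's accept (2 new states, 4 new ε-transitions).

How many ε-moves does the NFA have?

5

By structural recursion:
Each of the 3 symbol leaves contributes 0 ε-transitions.
  0 ∪ 1 : 4 ε-transitions
  0(0 ∪ 1) : 5 ε-transitions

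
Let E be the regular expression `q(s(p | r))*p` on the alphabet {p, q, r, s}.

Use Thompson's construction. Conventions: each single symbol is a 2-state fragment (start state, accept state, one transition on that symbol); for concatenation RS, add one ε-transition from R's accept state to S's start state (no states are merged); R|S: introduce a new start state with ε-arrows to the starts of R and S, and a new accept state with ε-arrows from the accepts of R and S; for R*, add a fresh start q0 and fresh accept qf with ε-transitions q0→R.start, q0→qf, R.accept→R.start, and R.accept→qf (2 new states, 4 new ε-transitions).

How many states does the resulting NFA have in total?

By structural recursion:
Each of the 5 symbol leaves contributes a 2-state fragment.
  p | r → 6 states
  s(p | r) → 8 states
  (s(p | r))* → 10 states
  q(s(p | r))*p → 14 states

14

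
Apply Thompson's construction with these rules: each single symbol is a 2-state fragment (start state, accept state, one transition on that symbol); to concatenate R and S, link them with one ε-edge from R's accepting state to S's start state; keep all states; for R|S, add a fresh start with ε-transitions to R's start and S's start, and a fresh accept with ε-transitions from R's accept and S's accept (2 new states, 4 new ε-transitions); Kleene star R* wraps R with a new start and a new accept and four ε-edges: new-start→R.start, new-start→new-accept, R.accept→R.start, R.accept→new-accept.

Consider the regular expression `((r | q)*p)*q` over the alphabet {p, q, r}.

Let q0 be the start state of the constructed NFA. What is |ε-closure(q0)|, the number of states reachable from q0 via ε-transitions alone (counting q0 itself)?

Work bottom-up. For each fragment F, track |ε-closure(F.start)| and whether F's accept lies in that closure (i.e. whether F accepts ε). A single-symbol fragment has closure size 1 and does not accept ε.
  r | q → new start ε-reaches every alternative's start; none of them accept ε, so the new accept is not reached: C = 1 + 1 + 1 = 3
  (r | q)* → C = 1 (new start) + 3 (body) + 1 (new accept) = 5
  (r | q)*p → C = 5 + 1 = 6 (closure spills across the concat boundary because the left factor accepts ε)
  ((r | q)*p)* → new start has ε-edges to the inner start and to the new accept, so C = 2 + 6 = 8
  ((r | q)*p)*q → the left operand accepts ε, so the closure extends into the next operand (via the concat ε-link); C = 8 + 1 = 9

9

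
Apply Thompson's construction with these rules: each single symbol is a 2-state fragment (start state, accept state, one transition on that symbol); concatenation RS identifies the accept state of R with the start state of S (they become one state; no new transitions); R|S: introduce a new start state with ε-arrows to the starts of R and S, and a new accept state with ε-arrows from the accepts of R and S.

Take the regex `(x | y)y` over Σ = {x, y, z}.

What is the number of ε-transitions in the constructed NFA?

Building bottom-up:
Each of the 3 symbol leaves contributes 0 ε-transitions.
  x | y — 4 ε-transitions
  (x | y)y — 4 ε-transitions

4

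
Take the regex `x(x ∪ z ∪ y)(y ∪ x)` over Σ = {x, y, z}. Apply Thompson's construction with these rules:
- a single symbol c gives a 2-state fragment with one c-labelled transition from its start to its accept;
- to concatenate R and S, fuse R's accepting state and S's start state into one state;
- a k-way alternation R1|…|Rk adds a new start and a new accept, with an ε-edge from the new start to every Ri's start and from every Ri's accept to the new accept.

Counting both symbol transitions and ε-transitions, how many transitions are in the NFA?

Building bottom-up:
Each of the 6 symbol leaves contributes 1 transition (1 symbol, 0 ε).
  x ∪ z ∪ y — 9 transitions (3 symbol, 6 ε)
  y ∪ x — 6 transitions (2 symbol, 4 ε)
  x(x ∪ z ∪ y)(y ∪ x) — 16 transitions (6 symbol, 10 ε)

16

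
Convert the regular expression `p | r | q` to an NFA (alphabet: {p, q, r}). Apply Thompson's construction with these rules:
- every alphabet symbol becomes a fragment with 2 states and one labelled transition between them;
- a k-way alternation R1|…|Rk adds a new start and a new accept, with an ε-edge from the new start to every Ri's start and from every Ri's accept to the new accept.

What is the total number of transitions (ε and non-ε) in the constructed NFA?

9

Bottom-up over the parse tree:
Each of the 3 symbol leaves contributes 1 transition (1 symbol, 0 ε).
  p | r | q : 9 transitions (3 symbol, 6 ε)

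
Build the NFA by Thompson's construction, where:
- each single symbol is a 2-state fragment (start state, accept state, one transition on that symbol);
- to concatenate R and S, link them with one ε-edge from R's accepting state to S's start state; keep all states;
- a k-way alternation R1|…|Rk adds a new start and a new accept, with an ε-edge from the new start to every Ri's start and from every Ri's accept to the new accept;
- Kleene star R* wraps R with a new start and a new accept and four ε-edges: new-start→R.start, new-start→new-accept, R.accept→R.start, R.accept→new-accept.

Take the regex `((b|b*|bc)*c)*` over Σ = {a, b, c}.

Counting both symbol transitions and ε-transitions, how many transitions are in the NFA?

25

Recursing over subexpressions:
Each of the 5 symbol leaves contributes 1 transition (1 symbol, 0 ε).
  b* = 5 transitions (1 symbol, 4 ε)
  bc = 3 transitions (2 symbol, 1 ε)
  b|b*|bc = 15 transitions (4 symbol, 11 ε)
  (b|b*|bc)* = 19 transitions (4 symbol, 15 ε)
  (b|b*|bc)*c = 21 transitions (5 symbol, 16 ε)
  ((b|b*|bc)*c)* = 25 transitions (5 symbol, 20 ε)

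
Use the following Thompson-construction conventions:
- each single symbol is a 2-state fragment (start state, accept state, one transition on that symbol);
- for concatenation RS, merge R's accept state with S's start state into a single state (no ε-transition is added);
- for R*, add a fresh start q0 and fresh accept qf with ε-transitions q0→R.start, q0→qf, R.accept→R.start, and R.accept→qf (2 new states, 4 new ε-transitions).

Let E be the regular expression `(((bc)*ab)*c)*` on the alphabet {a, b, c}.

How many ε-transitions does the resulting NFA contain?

Bottom-up over the parse tree:
Each of the 5 symbol leaves contributes 0 ε-transitions.
  bc — 0 ε-transitions
  (bc)* — 4 ε-transitions
  (bc)*ab — 4 ε-transitions
  ((bc)*ab)* — 8 ε-transitions
  ((bc)*ab)*c — 8 ε-transitions
  (((bc)*ab)*c)* — 12 ε-transitions

12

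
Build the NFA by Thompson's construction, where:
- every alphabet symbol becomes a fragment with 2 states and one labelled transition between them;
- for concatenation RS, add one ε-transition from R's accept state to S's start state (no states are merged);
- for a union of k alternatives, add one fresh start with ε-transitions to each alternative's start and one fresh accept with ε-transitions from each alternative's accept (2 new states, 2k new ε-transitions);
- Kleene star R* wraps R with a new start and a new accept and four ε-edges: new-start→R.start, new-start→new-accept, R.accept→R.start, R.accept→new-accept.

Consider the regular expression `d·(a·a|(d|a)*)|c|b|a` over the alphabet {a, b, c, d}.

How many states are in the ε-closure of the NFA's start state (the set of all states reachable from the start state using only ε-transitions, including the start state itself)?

Work bottom-up. For each fragment F, track |ε-closure(F.start)| and whether F's accept lies in that closure (i.e. whether F accepts ε). A single-symbol fragment has closure size 1 and does not accept ε.
  a·a → same as the first factor's closure: |ε-closure| = 1
  d|a → new start ε-reaches every alternative's start; none of them accept ε, so the new accept is not reached: |ε-closure| = 1 + 1 + 1 = 3
  (d|a)* → |ε-closure| = 1 (new start) + 3 (body) + 1 (new accept) = 5
  a·a|(d|a)* → |ε-closure| = 1 (new start) + (1 + 5) + 1 (new accept, since some branch ε-reaches its own accept) = 8
  d·(a·a|(d|a)*) → |ε-closure| equals the left operand's closure size = 1 (its accept is not ε-reachable, so the closure stops there)
  d·(a·a|(d|a)*)|c|b|a → |ε-closure| = 1 + 1 + 1 + 1 + 1 = 5 (the new accept is not ε-reachable since no branch accepts ε)

5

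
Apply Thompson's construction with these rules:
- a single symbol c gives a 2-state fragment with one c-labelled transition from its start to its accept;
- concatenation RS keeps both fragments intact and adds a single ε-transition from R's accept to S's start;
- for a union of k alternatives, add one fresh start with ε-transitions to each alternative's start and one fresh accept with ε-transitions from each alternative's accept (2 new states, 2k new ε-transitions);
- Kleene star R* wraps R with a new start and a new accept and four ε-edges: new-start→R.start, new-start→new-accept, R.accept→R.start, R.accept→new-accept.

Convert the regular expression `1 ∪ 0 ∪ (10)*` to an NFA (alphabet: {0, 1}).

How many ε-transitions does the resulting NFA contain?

By structural recursion:
Each of the 4 symbol leaves contributes 0 ε-transitions.
  10 → 1 ε-transition
  (10)* → 5 ε-transitions
  1 ∪ 0 ∪ (10)* → 11 ε-transitions

11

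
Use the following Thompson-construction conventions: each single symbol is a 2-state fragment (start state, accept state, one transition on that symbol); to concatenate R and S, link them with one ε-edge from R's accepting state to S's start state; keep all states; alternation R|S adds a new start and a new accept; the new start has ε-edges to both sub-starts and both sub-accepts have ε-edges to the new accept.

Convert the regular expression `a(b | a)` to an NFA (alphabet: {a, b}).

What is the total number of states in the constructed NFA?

8

By structural recursion:
Each of the 3 symbol leaves contributes a 2-state fragment.
  b | a → 6 states
  a(b | a) → 8 states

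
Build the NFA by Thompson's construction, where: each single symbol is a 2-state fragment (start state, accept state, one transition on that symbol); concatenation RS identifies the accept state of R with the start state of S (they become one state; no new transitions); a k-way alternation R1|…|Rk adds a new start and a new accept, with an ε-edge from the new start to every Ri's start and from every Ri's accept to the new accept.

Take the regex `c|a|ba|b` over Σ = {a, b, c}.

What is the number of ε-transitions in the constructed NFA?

8

By structural recursion:
Each of the 5 symbol leaves contributes 0 ε-transitions.
  ba = 0 ε-transitions
  c|a|ba|b = 8 ε-transitions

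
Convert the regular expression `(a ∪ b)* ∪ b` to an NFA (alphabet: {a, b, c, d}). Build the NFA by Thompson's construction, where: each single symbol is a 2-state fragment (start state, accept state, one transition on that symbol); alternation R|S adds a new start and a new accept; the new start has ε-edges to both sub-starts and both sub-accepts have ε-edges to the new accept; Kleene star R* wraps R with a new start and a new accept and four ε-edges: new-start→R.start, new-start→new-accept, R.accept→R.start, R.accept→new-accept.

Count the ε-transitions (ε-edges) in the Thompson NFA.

12

Recursing over subexpressions:
Each of the 3 symbol leaves contributes 0 ε-transitions.
  a ∪ b — 4 ε-transitions
  (a ∪ b)* — 8 ε-transitions
  (a ∪ b)* ∪ b — 12 ε-transitions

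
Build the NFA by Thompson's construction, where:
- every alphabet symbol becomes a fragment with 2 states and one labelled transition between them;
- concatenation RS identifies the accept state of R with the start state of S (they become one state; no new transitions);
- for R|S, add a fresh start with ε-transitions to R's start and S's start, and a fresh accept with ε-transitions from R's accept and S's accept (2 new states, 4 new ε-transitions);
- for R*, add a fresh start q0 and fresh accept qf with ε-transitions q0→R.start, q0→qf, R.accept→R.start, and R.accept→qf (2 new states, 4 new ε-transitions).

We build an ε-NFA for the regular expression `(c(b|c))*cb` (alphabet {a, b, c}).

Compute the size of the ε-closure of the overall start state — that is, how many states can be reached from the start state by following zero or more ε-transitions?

Compute the ε-closure size of each fragment's start state recursively; a symbol fragment's start has no outgoing ε-edge, so its closure is just itself (size 1).
  b|c — |ε-closure| = 1 + 1 + 1 = 3 (the new accept is not ε-reachable since no branch accepts ε)
  c(b|c) — |ε-closure| equals the left operand's closure size = 1 (its accept is not ε-reachable, so the closure stops there)
  (c(b|c))* — new start has ε-edges to the inner start and to the new accept, so |ε-closure| = 2 + 1 = 3
  (c(b|c))*cb — the left operand accepts ε, so the closure extends into the next operand (the shared merged state is already counted); |ε-closure| = 3 + (1−1) = 3

3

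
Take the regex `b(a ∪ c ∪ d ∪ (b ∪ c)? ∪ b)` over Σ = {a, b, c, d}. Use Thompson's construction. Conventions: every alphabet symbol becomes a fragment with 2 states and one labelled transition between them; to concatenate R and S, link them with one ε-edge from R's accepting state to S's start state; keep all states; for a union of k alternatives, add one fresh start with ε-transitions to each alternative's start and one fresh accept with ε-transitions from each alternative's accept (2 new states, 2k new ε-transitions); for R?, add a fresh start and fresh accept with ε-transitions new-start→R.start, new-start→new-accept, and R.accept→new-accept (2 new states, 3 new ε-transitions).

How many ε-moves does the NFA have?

18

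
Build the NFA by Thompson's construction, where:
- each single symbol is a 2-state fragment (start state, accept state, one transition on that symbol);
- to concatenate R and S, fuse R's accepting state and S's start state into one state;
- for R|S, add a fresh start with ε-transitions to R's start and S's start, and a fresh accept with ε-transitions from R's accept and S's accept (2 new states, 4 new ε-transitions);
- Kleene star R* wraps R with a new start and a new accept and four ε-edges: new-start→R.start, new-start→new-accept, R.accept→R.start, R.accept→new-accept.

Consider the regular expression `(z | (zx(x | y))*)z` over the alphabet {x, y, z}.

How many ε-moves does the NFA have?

12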